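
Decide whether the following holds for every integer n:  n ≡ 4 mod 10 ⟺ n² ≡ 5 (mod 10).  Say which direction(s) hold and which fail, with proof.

(⇒) This fails: take n = 4. Then 4 ≡ 4 (mod 10), but 4² = 16 ≡ 6 (mod 10), not 5.

(⇐) This fails: take n = 5. Then 5² = 25 ≡ 5 (mod 10), yet 5 ≡ 5 (mod 10), not 4.

Neither implication holds.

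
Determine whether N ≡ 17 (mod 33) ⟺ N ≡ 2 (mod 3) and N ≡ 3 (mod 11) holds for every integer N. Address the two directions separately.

(⇒) fails and (⇐) fails.

(⇒) This fails: N = 17 gives 17 ≡ 17 (mod 33) but 17 ≡ 6 (mod 11), so the conjunction on the right does not hold.

(⇐) This fails: N = 14 satisfies both congruences on the right (14 ≡ 2 mod 3 and 14 ≡ 3 mod 11) yet 14 ≡ 14 (mod 33), not 17.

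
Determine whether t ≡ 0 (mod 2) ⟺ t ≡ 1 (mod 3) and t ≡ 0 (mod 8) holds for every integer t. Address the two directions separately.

Only the reverse direction holds.

Forward direction. This fails: t = 0 gives 0 ≡ 0 (mod 2) but 0 ≡ 0 (mod 3), so the conjunction on the right does not hold.

Converse. If t ≡ 1 (mod 3) and t ≡ 0 (mod 8), then by the Chinese remainder theorem t ≡ 16 (mod 24). Since 16 ≡ 0 (mod 2) and 2 ∣ 24, we get t ≡ 0 (mod 2).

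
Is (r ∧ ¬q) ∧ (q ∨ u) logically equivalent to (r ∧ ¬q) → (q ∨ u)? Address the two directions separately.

(⇒) holds; (⇐) fails.

Forward direction. Assume the antecedent. If q is true, the antecedent cannot hold. If q is false, the antecedent forces (q = F, u = T, r = T), and (r ∧ ¬q) → (q ∨ u) holds there. Either way (r ∧ ¬q) → (q ∨ u) holds.

Converse. This fails. Under q = F, u = F, r = F, the left side is false but the right side is true.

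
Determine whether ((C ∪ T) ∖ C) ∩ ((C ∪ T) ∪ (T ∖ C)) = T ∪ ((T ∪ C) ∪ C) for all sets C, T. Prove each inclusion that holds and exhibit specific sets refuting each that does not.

(⊆) holds; (⊇) fails.

(⟹) Let x ∈ ((C ∪ T) ∖ C) ∩ ((C ∪ T) ∪ (T ∖ C)). Then x ∈ T and x ∉ C, from which x ∈ T ∪ ((T ∪ C) ∪ C).

(⟸) This inclusion fails. Take C = {1}, T = ∅; then 1 ∈ T ∪ ((T ∪ C) ∪ C) but 1 ∉ ((C ∪ T) ∖ C) ∩ ((C ∪ T) ∪ (T ∖ C)).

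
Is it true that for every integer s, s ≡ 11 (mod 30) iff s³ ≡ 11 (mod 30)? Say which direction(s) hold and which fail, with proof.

(⇒) Suppose s ≡ 11 (mod 30). Write s = 30j + 11. Then (30j + 11)³ = 27000j³ + 29700j² + 10890j + 1331 = 30(900j³ + 990j² + 363j + 44) + 11, so s³ ≡ 11 (mod 30).

(⇐) Conversely, suppose s³ ≡ 11 (mod 30). The only residue r in {0, …, 29} with r³ ≡ 11 (mod 30) is r = 11, so s ≡ 11 (mod 30).

Both directions hold; the statement is true.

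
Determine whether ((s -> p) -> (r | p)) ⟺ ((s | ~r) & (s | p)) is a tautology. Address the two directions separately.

[⇐] Assume the antecedent. If p is true, (s -> p) -> (r | p) reduces to true regardless of the other variables. If p is false, the antecedent forces (p = F, s = T, r = F) or (p = F, s = T, r = T), and (s -> p) -> (r | p) holds there. Either way (s -> p) -> (r | p) holds.

[⇒] This fails. Under p = F, s = F, r = T, the left side is true but the right side is false.

Only the converse holds.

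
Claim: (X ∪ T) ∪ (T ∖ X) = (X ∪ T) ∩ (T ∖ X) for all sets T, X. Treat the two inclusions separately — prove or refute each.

The sets are not equal: only the reverse inclusion holds.

Forward inclusion. This inclusion fails. Take T = ∅, X = {1}; then 1 ∈ (X ∪ T) ∪ (T ∖ X) but 1 ∉ (X ∪ T) ∩ (T ∖ X).

Reverse inclusion. Let x ∈ (X ∪ T) ∩ (T ∖ X). Then x ∈ T and x ∉ X, from which x ∈ (X ∪ T) ∪ (T ∖ X).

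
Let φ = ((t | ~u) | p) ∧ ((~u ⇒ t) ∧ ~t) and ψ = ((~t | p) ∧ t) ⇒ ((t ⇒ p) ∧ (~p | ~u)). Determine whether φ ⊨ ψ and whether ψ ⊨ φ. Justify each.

The forward direction holds; the converse fails.

(⇒) Assume the antecedent. If t is true, the antecedent cannot hold. If t is false, the consequent reduces to true regardless of the other variables. Either way the consequent holds.

(⇐) This fails. Under t = F, u = F, p = F, the left side is false but the right side is true.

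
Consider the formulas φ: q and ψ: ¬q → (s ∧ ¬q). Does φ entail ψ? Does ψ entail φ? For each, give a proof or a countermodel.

(⇒) holds; (⇐) fails.

Forward direction. Assume the antecedent. If s is true, ¬q → (s ∧ ¬q) reduces to true regardless of the other variables. If s is false, the antecedent forces (s = F, q = T), and ¬q → (s ∧ ¬q) holds there. Either way ¬q → (s ∧ ¬q) holds.

Converse. This fails. Under s = T, q = F, the left side is false but the right side is true.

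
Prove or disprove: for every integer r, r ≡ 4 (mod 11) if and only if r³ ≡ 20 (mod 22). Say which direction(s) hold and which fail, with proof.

Only the converse holds.

[⇒] This fails: take r = 15. Then 15 ≡ 4 (mod 11), but 15³ = 3375 ≡ 9 (mod 22), not 20.

[⇐] Conversely, the residues r modulo 22 with r³ ≡ 20 (mod 22) are exactly {4}, and each is ≡ 4 (mod 11).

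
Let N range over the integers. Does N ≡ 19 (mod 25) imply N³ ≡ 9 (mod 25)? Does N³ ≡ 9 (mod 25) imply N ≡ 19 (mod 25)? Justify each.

Both directions hold.

(⇒) Suppose N ≡ 19 (mod 25). Write N = 25j + 19. Then (25j + 19)³ = 15625j³ + 35625j² + 27075j + 6859 = 25(625j³ + 1425j² + 1083j + 274) + 9, so N³ ≡ 9 (mod 25).

(⇐) Conversely, suppose N³ ≡ 9 (mod 25). The only residue r in {0, …, 24} with r³ ≡ 9 (mod 25) is r = 19, so N ≡ 19 (mod 25).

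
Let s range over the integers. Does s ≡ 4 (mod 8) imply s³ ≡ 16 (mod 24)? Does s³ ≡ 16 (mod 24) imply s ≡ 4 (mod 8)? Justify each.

(⇒) This fails: take s = 12. Then 12 ≡ 4 (mod 8), but 12³ = 1728 ≡ 0 (mod 24), not 16.

(⇐) This fails: take s = 10. Then 10³ = 1000 ≡ 16 (mod 24), yet 10 ≡ 2 (mod 8), not 4.

Neither direction holds.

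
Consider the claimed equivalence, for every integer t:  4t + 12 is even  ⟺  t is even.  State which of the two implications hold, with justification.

(⇒) This fails: take t = 5. Then 4t + 12 = 32, which is even, yet t = 5 is odd, not even.

(⇐) Suppose t is even. Since 4 is even, 4t is even for every t, so 4t + 12 has the same parity as 12, which is even. Hence 4t + 12 is even.

Only the converse holds.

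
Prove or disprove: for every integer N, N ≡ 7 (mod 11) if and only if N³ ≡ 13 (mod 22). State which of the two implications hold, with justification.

(⇒) fails; (⇐) holds.

Forward direction. This fails: take N = 18. Then 18 ≡ 7 (mod 11), but 18³ = 5832 ≡ 2 (mod 22), not 13.

Converse. The residues r modulo 22 with r³ ≡ 13 (mod 22) are exactly {7}, and each is ≡ 7 (mod 11).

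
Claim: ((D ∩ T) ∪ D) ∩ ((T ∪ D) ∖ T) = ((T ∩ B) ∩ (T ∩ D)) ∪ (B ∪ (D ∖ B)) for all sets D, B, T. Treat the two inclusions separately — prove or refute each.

(⊆) Let x ∈ ((D ∩ T) ∪ D) ∩ ((T ∪ D) ∖ T). Then either x ∈ D and x ∉ B, T; or x ∈ D ∩ B and x ∉ T. In each case x ∈ ((T ∩ B) ∩ (T ∩ D)) ∪ (B ∪ (D ∖ B)), so ((D ∩ T) ∪ D) ∩ ((T ∪ D) ∖ T) ⊆ ((T ∩ B) ∩ (T ∩ D)) ∪ (B ∪ (D ∖ B)).

(⊇) This inclusion fails. Take D = ∅, B = {1}, T = ∅; then 1 ∈ ((T ∩ B) ∩ (T ∩ D)) ∪ (B ∪ (D ∖ B)) but 1 ∉ ((D ∩ T) ∪ D) ∩ ((T ∪ D) ∖ T).

Only the forward inclusion holds.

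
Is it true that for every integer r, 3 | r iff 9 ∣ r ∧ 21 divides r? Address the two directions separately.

(⇒) fails; (⇐) holds.

(⇐) Suppose 9 ∣ r and 21 ∣ r. Any common multiple of 9 and 21 is a multiple of their lcm; here lcm(9, 21) = 9·21/gcd(9, 21) = 189/3 = 63, so 63 ∣ r. Since 3 ∣ 63, it follows that 3 ∣ r.

(⇒) This fails: take r = 3. Certainly 3 ∣ 3, but 9 ∤ 3.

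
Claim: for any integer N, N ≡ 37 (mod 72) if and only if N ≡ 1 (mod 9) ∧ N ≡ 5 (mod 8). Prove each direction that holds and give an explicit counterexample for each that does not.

Both implications hold.

[⇒] Suppose N ≡ 37 (mod 72); write N = 72j + 37. Since 9 ∣ 72, reducing mod 9 gives N ≡ 37 ≡ 1 (mod 9); since 8 ∣ 72, reducing mod 8 gives N ≡ 37 ≡ 5 (mod 8).

[⇐] Conversely, if N ≡ 1 (mod 9) and N ≡ 5 (mod 8), then by the Chinese remainder theorem N ≡ 37 (mod 72). This is exactly N ≡ 37 (mod 72).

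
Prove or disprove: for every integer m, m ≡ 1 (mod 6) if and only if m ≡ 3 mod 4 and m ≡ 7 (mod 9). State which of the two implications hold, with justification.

The forward direction fails; the converse holds.

Forward direction. This fails: m = 1 gives 1 ≡ 1 (mod 6) but 1 ≡ 1 (mod 4), so the conjunction on the right does not hold.

Converse. If m ≡ 3 (mod 4) and m ≡ 7 (mod 9), then by the Chinese remainder theorem m ≡ 7 (mod 36). Since 7 ≡ 1 (mod 6) and 6 ∣ 36, we get m ≡ 1 (mod 6).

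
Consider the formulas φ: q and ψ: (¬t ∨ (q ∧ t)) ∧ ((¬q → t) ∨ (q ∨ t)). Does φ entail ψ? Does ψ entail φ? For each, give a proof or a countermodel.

Equivalent; both directions hold.

Forward direction. Assume the antecedent. If t is true, the antecedent forces (t = T, q = T), and the consequent holds there. If t is false, the antecedent forces (t = F, q = T), and the consequent holds there. Either way the consequent holds.

Converse. Assume the antecedent. If t is true, the antecedent forces (t = T, q = T), and q holds there. If t is false, the antecedent forces (t = F, q = T), and q holds there. Either way q holds.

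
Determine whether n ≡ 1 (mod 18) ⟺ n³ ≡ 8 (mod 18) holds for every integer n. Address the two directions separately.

[⇒] This fails: take n = 1. Then 1 ≡ 1 (mod 18), but 1³ = 1 ≡ 1 (mod 18), not 8.

[⇐] This fails: take n = 2. Then 2³ = 8 ≡ 8 (mod 18), yet 2 ≡ 2 (mod 18), not 1.

Neither direction holds.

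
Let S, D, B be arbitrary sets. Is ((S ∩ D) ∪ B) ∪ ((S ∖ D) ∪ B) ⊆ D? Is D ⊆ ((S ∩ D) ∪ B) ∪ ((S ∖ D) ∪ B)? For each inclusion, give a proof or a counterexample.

(⊆) fails and (⊇) fails.

(⟹) This inclusion fails. Take S = {1}, D = ∅, B = ∅; then 1 ∈ ((S ∩ D) ∪ B) ∪ ((S ∖ D) ∪ B) but 1 ∉ D.

(⟸) This inclusion fails. Take S = ∅, D = {1}, B = ∅; then 1 ∈ D but 1 ∉ ((S ∩ D) ∪ B) ∪ ((S ∖ D) ∪ B).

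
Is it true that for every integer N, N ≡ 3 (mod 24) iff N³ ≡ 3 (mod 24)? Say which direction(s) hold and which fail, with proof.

Equivalent; both directions hold.

(⇐) Suppose N³ ≡ 3 (mod 24). The only residue r in {0, …, 23} with r³ ≡ 3 (mod 24) is r = 3, so N ≡ 3 (mod 24).

(⇒) Suppose N ≡ 3 (mod 24). Write N = 24j + 3. Then (24j + 3)³ = 13824j³ + 5184j² + 648j + 27 = 24(576j³ + 216j² + 27j + 1) + 3, so N³ ≡ 3 (mod 24).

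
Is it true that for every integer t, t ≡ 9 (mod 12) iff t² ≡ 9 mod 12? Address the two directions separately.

(→) Suppose t ≡ 9 (mod 12). Write t = 12j + 9. Then (12j + 9)² = 144j² + 216j + 81 = 12(12j² + 18j + 6) + 9, so t² ≡ 9 (mod 12).

(←) This fails: take t = 3. Then 3² = 9 ≡ 9 (mod 12), yet 3 ≡ 3 (mod 12), not 9.

Not equivalent: only (⇒) holds.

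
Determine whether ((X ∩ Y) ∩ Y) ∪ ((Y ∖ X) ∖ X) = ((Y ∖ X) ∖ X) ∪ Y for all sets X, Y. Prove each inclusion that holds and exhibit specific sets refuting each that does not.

Both inclusions hold; the sets are equal.

Reverse inclusion. Let x ∈ ((Y ∖ X) ∖ X) ∪ Y. Then either x ∈ Y and x ∉ X; or x ∈ X ∩ Y. In each case x ∈ ((X ∩ Y) ∩ Y) ∪ ((Y ∖ X) ∖ X), so ((Y ∖ X) ∖ X) ∪ Y ⊆ ((X ∩ Y) ∩ Y) ∪ ((Y ∖ X) ∖ X).

Forward inclusion. Let x ∈ ((X ∩ Y) ∩ Y) ∪ ((Y ∖ X) ∖ X). Then either x ∈ Y and x ∉ X; or x ∈ X ∩ Y. In each case x ∈ ((Y ∖ X) ∖ X) ∪ Y, so ((X ∩ Y) ∩ Y) ∪ ((Y ∖ X) ∖ X) ⊆ ((Y ∖ X) ∖ X) ∪ Y.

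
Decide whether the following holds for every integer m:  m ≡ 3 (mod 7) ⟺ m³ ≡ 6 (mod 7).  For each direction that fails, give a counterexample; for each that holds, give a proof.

(⇒) Suppose m ≡ 3 (mod 7). Write m = 7j + 3. Then (7j + 3)³ = 343j³ + 441j² + 189j + 27 = 7(49j³ + 63j² + 27j + 3) + 6, so m³ ≡ 6 (mod 7).

(⇐) This fails: take m = 5. Then 5³ = 125 ≡ 6 (mod 7), yet 5 ≡ 5 (mod 7), not 3.

Only the forward implication holds.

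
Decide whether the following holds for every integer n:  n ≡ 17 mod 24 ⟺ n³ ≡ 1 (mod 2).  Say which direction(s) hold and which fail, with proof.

Forward direction. Suppose n ≡ 17 (mod 24). Then n³ ≡ 17³ = 4913 (mod 24), and since 2 ∣ 24, also n³ ≡ 1 (mod 2).

Converse. This fails: take n = 1. Then 1³ = 1 ≡ 1 (mod 2), yet 1 ≡ 1 (mod 24), not 17.

Not equivalent: only (⇒) holds.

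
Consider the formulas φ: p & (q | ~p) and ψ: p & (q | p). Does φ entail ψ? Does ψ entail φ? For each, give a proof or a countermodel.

(→) Assume the antecedent. If p is true, p & (q | p) reduces to true regardless of the other variables. If p is false, the antecedent cannot hold. Either way p & (q | p) holds.

(←) This fails. Under p = T, q = F, the left side is false but the right side is true.

The forward direction holds; the converse fails.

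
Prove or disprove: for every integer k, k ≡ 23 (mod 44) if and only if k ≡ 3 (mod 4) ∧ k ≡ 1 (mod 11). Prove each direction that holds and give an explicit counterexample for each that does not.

Forward direction. Suppose k ≡ 23 (mod 44); write k = 44j + 23. Since 4 ∣ 44, reducing mod 4 gives k ≡ 23 ≡ 3 (mod 4); since 11 ∣ 44, reducing mod 11 gives k ≡ 23 ≡ 1 (mod 11).

Converse. If k ≡ 3 (mod 4) and k ≡ 1 (mod 11), then by the Chinese remainder theorem k ≡ 23 (mod 44). This is exactly k ≡ 23 (mod 44).

Equivalent; both directions hold.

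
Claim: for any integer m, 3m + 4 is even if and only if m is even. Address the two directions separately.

Equivalent; both directions hold.

Forward direction. Suppose 3m + 4 is even. Since 3 is odd, 3m and m have the same parity, so 3m + 4 ≡ m + 4 (mod 2). As 4 is even, 3m + 4 is even exactly when m is even. Thus m is even.

Converse. Suppose m is even; write m = 2j. Then 3m + 4 = 3·(2j) + 4 = 2·3j + 4, which is even.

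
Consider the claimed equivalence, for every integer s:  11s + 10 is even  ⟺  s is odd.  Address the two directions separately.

Both directions fail.

(⟹) This fails: s = 0 gives 11s + 10 = 10, which is even, but 0 is even, not odd.

(⟸) This also fails: s = 7 is odd, but 11s + 10 = 87 is odd, not even.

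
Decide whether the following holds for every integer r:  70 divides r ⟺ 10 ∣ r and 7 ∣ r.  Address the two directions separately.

Both directions hold.

(⇒) If 70 ∣ r, write r = 70q. Since 70 = 7·10, r = 10·(7q), so 10 ∣ r; and since 70 = 10·7, r = 7·(10q), so 7 ∣ r.

(⇐) Suppose 10 ∣ r and 7 ∣ r. Any common multiple of 10 and 7 is a multiple of their lcm; here gcd(10, 7) = 1, so lcm(10, 7) = 10·7 = 70, so 70 ∣ r.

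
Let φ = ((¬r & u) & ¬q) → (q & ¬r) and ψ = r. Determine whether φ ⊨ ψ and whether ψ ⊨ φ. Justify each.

Only the reverse direction holds.

Forward direction. This fails. Under u = F, q = F, r = F, the left side is true but the right side is false.

Converse. Assume the antecedent. If u is true, the antecedent forces (u = T, q = F, r = T) or (u = T, q = T, r = T), and ((¬r & u) & ¬q) → (q & ¬r) holds there. If u is false, ((¬r & u) & ¬q) → (q & ¬r) reduces to true regardless of the other variables. Either way ((¬r & u) & ¬q) → (q & ¬r) holds.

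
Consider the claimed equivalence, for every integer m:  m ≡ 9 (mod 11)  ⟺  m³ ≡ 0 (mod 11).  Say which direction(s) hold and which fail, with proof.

Neither implication holds.

(⟹) This fails: take m = 9. Then 9 ≡ 9 (mod 11), but 9³ = 729 ≡ 3 (mod 11), not 0.

(⟸) This fails: take m = 0. Then 0³ = 0 ≡ 0 (mod 11), yet 0 ≡ 0 (mod 11), not 9.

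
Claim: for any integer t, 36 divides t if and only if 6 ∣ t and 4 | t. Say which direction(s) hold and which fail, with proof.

(⟸) This fails: take t = 12. Both 6 ∣ 12 and 4 ∣ 12, yet 12 is not a multiple of 36 (since 12 = 0·36 + 12), so 36 ∤ 12.

(⟹) If 36 ∣ t, write t = 36q. Since 36 = 6·6, t = 6·(6q), so 6 ∣ t; and since 36 = 9·4, t = 4·(9q), so 4 ∣ t.

The forward direction holds; the converse fails.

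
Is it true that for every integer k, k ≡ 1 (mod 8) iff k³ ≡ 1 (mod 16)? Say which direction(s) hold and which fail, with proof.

Forward direction. This fails: take k = 9. Then 9 ≡ 1 (mod 8), but 9³ = 729 ≡ 9 (mod 16), not 1.

Converse. The residues r modulo 16 with r³ ≡ 1 (mod 16) are exactly {1}, and each is ≡ 1 (mod 8).

(⇒) fails; (⇐) holds.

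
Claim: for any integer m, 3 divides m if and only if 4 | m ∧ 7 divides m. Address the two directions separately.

[⇒] This fails: take m = 3. Certainly 3 ∣ 3, but 4 ∤ 3.

[⇐] This fails: take m = 28. Both 4 ∣ 28 and 7 ∣ 28, yet 28 is not a multiple of 3 (since 28 = 9·3 + 1), so 3 ∤ 28.

(⇒) fails and (⇐) fails.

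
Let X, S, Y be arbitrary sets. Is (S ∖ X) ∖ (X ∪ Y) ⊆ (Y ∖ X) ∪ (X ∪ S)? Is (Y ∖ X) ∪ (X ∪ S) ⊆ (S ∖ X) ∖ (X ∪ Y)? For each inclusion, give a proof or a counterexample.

(⟹) Let x ∈ (S ∖ X) ∖ (X ∪ Y). Then x ∈ S and x ∉ X, Y, from which x ∈ (Y ∖ X) ∪ (X ∪ S).

(⟸) This inclusion fails. Take X = {1}, S = ∅, Y = ∅; then 1 ∈ (Y ∖ X) ∪ (X ∪ S) but 1 ∉ (S ∖ X) ∖ (X ∪ Y).

The sets are not equal: only the forward inclusion holds.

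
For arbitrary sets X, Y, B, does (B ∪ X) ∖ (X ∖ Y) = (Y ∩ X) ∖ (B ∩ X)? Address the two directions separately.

(⊆) fails; (⊇) holds.

(⊇) Let x ∈ (Y ∩ X) ∖ (B ∩ X). Then x ∈ X ∩ Y and x ∉ B, from which x ∈ (B ∪ X) ∖ (X ∖ Y).

(⊆) This inclusion fails. Take X = ∅, Y = ∅, B = {1}; then 1 ∈ (B ∪ X) ∖ (X ∖ Y) but 1 ∉ (Y ∩ X) ∖ (B ∩ X).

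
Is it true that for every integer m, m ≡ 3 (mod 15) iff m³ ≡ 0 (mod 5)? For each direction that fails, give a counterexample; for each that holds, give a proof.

(→) This fails: take m = 3. Then 3 ≡ 3 (mod 15), but 3³ = 27 ≡ 2 (mod 5), not 0.

(←) This fails: take m = 0. Then 0³ = 0 ≡ 0 (mod 5), yet 0 ≡ 0 (mod 15), not 3.

Neither direction holds.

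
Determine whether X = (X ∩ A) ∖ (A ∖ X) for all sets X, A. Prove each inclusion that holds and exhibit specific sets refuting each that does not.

(⊆) fails; (⊇) holds.

(⟹) This inclusion fails. Take X = {1}, A = ∅; then 1 ∈ X but 1 ∉ (X ∩ A) ∖ (A ∖ X).

(⟸) Let x ∈ (X ∩ A) ∖ (A ∖ X). Then x ∈ X ∩ A, from which x ∈ X.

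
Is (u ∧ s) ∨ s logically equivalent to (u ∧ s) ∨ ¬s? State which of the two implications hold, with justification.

(⇒) fails and (⇐) fails.

(→) This fails. Under s = T, u = F, the left side is true but the right side is false.

(←) This fails. Under s = F, u = F, the left side is false but the right side is true.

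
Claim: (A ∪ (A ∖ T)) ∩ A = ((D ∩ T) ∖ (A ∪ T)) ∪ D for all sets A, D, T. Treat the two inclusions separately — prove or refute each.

Neither inclusion holds.

Forward inclusion. This inclusion fails. Take A = {1}, D = ∅, T = ∅; then 1 ∈ (A ∪ (A ∖ T)) ∩ A but 1 ∉ ((D ∩ T) ∖ (A ∪ T)) ∪ D.

Reverse inclusion. This inclusion fails. Take A = ∅, D = {1}, T = ∅; then 1 ∈ ((D ∩ T) ∖ (A ∪ T)) ∪ D but 1 ∉ (A ∪ (A ∖ T)) ∩ A.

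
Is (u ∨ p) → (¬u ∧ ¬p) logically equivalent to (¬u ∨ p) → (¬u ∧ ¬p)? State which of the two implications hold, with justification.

(⇒) holds; (⇐) fails.

(→) Assume the antecedent. If u is true, the antecedent cannot hold. If u is false, the antecedent forces (u = F, p = F), and (¬u ∨ p) → (¬u ∧ ¬p) holds there. Either way (¬u ∨ p) → (¬u ∧ ¬p) holds.

(←) This fails. Under u = T, p = F, the left side is false but the right side is true.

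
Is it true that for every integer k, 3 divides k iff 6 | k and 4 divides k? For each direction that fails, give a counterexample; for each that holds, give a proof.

Only the reverse direction holds.

(⇒) This fails: take k = 3. Certainly 3 ∣ 3, but 6 ∤ 3.

(⇐) Suppose 6 ∣ k and 4 ∣ k. Any common multiple of 6 and 4 is a multiple of their lcm; here lcm(6, 4) = 6·4/gcd(6, 4) = 24/2 = 12, so 12 ∣ k. Since 3 ∣ 12, it follows that 3 ∣ k.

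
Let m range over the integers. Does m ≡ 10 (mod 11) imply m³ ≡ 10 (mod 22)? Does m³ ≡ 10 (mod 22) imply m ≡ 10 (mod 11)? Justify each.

The forward direction fails; the converse holds.

Forward direction. This fails: take m = 21. Then 21 ≡ 10 (mod 11), but 21³ = 9261 ≡ 21 (mod 22), not 10.

Converse. The residues r modulo 22 with r³ ≡ 10 (mod 22) are exactly {10}, and each is ≡ 10 (mod 11).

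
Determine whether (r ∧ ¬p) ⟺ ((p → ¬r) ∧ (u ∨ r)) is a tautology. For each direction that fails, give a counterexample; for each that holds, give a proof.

(⇒) holds; (⇐) fails.

(⇒) Assume the antecedent. If p is true, the antecedent cannot hold. If p is false, the antecedent forces (p = F, r = T, u = F) or (p = F, r = T, u = T), and (p → ¬r) ∧ (u ∨ r) holds there. Either way (p → ¬r) ∧ (u ∨ r) holds.

(⇐) This fails. Under p = F, r = F, u = T, the left side is false but the right side is true.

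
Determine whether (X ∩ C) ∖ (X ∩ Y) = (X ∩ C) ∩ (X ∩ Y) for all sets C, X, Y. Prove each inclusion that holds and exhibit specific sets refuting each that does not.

(⟹) This inclusion fails. Take C = {1}, X = {1}, Y = ∅; then 1 ∈ (X ∩ C) ∖ (X ∩ Y) but 1 ∉ (X ∩ C) ∩ (X ∩ Y).

(⟸) This inclusion fails. Take C = {1}, X = {1}, Y = {1}; then 1 ∈ (X ∩ C) ∩ (X ∩ Y) but 1 ∉ (X ∩ C) ∖ (X ∩ Y).

Both inclusions fail.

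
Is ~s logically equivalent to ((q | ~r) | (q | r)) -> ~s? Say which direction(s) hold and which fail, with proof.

Both directions hold.

(⟹) Assume the antecedent. If q is true, the antecedent forces (q = T, r = F, s = F) or (q = T, r = T, s = F), and ((q | ~r) | (q | r)) -> ~s holds there. If q is false, the antecedent forces (q = F, r = F, s = F) or (q = F, r = T, s = F), and ((q | ~r) | (q | r)) -> ~s holds there. Either way ((q | ~r) | (q | r)) -> ~s holds.

(⟸) Assume the antecedent. If q is true, the antecedent forces (q = T, r = F, s = F) or (q = T, r = T, s = F), and ~s holds there. If q is false, the antecedent forces (q = F, r = F, s = F) or (q = F, r = T, s = F), and ~s holds there. Either way ~s holds.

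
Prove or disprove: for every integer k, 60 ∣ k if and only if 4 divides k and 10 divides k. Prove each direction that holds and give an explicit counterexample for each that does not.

(→) If 60 ∣ k, write k = 60q. Since 60 = 15·4, k = 4·(15q), so 4 ∣ k; and since 60 = 6·10, k = 10·(6q), so 10 ∣ k.

(←) This fails: take k = 20. Both 4 ∣ 20 and 10 ∣ 20, yet 20 is not a multiple of 60 (since 20 = 0·60 + 20), so 60 ∤ 20.

(⇒) holds; (⇐) fails.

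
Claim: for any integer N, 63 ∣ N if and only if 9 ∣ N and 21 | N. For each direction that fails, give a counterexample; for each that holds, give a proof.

(⟹) If 63 ∣ N, write N = 63q. Since 63 = 7·9, N = 9·(7q), so 9 ∣ N; and since 63 = 3·21, N = 21·(3q), so 21 ∣ N.

(⟸) Suppose 9 ∣ N and 21 ∣ N. Any common multiple of 9 and 21 is a multiple of their lcm; here lcm(9, 21) = 9·21/gcd(9, 21) = 189/3 = 63, so 63 ∣ N.

The biconditional holds.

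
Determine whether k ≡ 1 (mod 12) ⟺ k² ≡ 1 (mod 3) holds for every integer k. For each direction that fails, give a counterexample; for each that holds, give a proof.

(←) This fails: take k = 2. Then 2² = 4 ≡ 1 (mod 3), yet 2 ≡ 2 (mod 12), not 1.

(→) Suppose k ≡ 1 (mod 12). Then k² ≡ 1² = 1 (mod 12), and since 3 ∣ 12, also k² ≡ 1 (mod 3).

The forward direction holds; the converse fails.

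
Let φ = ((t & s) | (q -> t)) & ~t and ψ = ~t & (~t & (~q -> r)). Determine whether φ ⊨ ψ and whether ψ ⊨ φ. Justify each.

(⟹) This fails. Under s = F, t = F, r = F, q = F, the left side is true but the right side is false.

(⟸) This fails. Under s = F, t = F, r = F, q = T, the left side is false but the right side is true.

Neither direction holds.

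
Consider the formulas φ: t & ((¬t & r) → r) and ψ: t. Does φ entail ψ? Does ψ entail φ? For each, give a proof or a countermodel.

(→) Assume the antecedent. If t is true, t reduces to true regardless of the other variables. If t is false, the antecedent cannot hold. Either way t holds.

(←) Assume the antecedent. If t is true, t & ((¬t & r) → r) reduces to true regardless of the other variables. If t is false, the antecedent cannot hold. Either way t & ((¬t & r) → r) holds.

The biconditional holds.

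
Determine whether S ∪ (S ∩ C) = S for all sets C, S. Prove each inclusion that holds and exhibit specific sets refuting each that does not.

Both inclusions hold; the sets are equal.

(⊆) Let x ∈ S ∪ (S ∩ C). Then either x ∈ S and x ∉ C; or x ∈ C ∩ S. In each case x ∈ S, so S ∪ (S ∩ C) ⊆ S.

(⊇) Let x ∈ S. Then either x ∈ S and x ∉ C; or x ∈ C ∩ S. In each case x ∈ S ∪ (S ∩ C), so S ⊆ S ∪ (S ∩ C).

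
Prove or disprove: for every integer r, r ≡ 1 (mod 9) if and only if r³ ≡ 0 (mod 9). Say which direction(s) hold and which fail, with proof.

Neither direction holds.

(⟹) This fails: take r = 1. Then 1 ≡ 1 (mod 9), but 1³ = 1 ≡ 1 (mod 9), not 0.

(⟸) This fails: take r = 0. Then 0³ = 0 ≡ 0 (mod 9), yet 0 ≡ 0 (mod 9), not 1.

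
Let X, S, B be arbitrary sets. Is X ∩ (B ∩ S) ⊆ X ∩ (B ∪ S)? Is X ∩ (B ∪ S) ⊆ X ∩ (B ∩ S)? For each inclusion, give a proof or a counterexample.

(⊆) Let x ∈ X ∩ (B ∩ S). Then x ∈ X ∩ S ∩ B, from which x ∈ X ∩ (B ∪ S).

(⊇) This inclusion fails. Take X = {1}, S = {1}, B = ∅; then 1 ∈ X ∩ (B ∪ S) but 1 ∉ X ∩ (B ∩ S).

(⊆) holds; (⊇) fails.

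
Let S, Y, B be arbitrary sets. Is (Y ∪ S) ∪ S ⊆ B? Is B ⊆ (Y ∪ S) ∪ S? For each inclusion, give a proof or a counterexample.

(⟹) This inclusion fails. Take S = {1}, Y = ∅, B = ∅; then 1 ∈ (Y ∪ S) ∪ S but 1 ∉ B.

(⟸) This inclusion fails. Take S = ∅, Y = ∅, B = {1}; then 1 ∈ B but 1 ∉ (Y ∪ S) ∪ S.

Neither inclusion holds.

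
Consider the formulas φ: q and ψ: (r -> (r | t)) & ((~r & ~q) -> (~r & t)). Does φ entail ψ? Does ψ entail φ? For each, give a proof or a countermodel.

Not equivalent: only (⇒) holds.

(⇒) Assume the antecedent. If q is true, the consequent reduces to true regardless of the other variables. If q is false, the antecedent cannot hold. Either way the consequent holds.

(⇐) This fails. Under q = F, t = T, r = F, the left side is false but the right side is true.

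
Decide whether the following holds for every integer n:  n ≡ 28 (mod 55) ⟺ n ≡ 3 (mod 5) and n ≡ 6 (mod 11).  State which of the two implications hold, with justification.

Both implications hold.

(→) Suppose n ≡ 28 (mod 55); write n = 55j + 28. Since 5 ∣ 55, reducing mod 5 gives n ≡ 28 ≡ 3 (mod 5); since 11 ∣ 55, reducing mod 11 gives n ≡ 28 ≡ 6 (mod 11).

(←) Conversely, if n ≡ 3 (mod 5) and n ≡ 6 (mod 11), then by the Chinese remainder theorem n ≡ 28 (mod 55). This is exactly n ≡ 28 (mod 55).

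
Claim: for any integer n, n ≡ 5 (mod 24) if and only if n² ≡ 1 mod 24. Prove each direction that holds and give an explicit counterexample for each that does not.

[⇐] This fails: take n = 1. Then 1² = 1 ≡ 1 (mod 24), yet 1 ≡ 1 (mod 24), not 5.

[⇒] Suppose n ≡ 5 (mod 24). Write n = 24j + 5. Then (24j + 5)² = 576j² + 240j + 25 = 24(24j² + 10j + 1) + 1, so n² ≡ 1 (mod 24).

Not equivalent: only (⇒) holds.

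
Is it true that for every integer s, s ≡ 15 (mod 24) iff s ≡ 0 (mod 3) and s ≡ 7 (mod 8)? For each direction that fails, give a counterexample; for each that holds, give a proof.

The biconditional holds.

Forward direction. Suppose s ≡ 15 (mod 24); write s = 24j + 15. Since 3 ∣ 24, reducing mod 3 gives s ≡ 15 ≡ 0 (mod 3); since 8 ∣ 24, reducing mod 8 gives s ≡ 15 ≡ 7 (mod 8).

Converse. If s ≡ 0 (mod 3) and s ≡ 7 (mod 8), then by the Chinese remainder theorem s ≡ 15 (mod 24). This is exactly s ≡ 15 (mod 24).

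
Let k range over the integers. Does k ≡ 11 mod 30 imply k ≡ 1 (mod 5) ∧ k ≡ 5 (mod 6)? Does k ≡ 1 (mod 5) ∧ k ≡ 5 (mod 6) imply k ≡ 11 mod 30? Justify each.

Both directions hold; the statement is true.

Forward direction. Suppose k ≡ 11 (mod 30); write k = 30j + 11. Since 5 ∣ 30, reducing mod 5 gives k ≡ 11 ≡ 1 (mod 5); since 6 ∣ 30, reducing mod 6 gives k ≡ 11 ≡ 5 (mod 6).

Converse. If k ≡ 1 (mod 5) and k ≡ 5 (mod 6), then by the Chinese remainder theorem k ≡ 11 (mod 30). This is exactly k ≡ 11 (mod 30).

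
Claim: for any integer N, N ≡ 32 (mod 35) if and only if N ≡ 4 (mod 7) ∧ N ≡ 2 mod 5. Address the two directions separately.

(→) Suppose N ≡ 32 (mod 35); write N = 35j + 32. Since 7 ∣ 35, reducing mod 7 gives N ≡ 32 ≡ 4 (mod 7); since 5 ∣ 35, reducing mod 5 gives N ≡ 32 ≡ 2 (mod 5).

(←) Conversely, if N ≡ 4 (mod 7) and N ≡ 2 (mod 5), then by the Chinese remainder theorem N ≡ 32 (mod 35). This is exactly N ≡ 32 (mod 35).

Both directions hold; the statement is true.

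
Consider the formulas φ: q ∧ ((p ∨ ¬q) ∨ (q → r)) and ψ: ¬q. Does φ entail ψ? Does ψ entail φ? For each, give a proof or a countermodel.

(⇒) This fails. Under q = T, p = T, r = F, the left side is true but the right side is false.

(⇐) This fails. Under q = F, p = F, r = F, the left side is false but the right side is true.

(⇒) fails and (⇐) fails.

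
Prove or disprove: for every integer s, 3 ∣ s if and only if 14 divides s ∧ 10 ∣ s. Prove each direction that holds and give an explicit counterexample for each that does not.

(⇒) fails and (⇐) fails.

(⇒) This fails: take s = 3. Certainly 3 ∣ 3, but 14 ∤ 3.

(⇐) This fails: take s = 70. Both 14 ∣ 70 and 10 ∣ 70, yet 70 is not a multiple of 3 (since 70 = 23·3 + 1), so 3 ∤ 70.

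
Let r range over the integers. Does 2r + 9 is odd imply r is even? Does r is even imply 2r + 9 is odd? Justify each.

The forward direction fails; the converse holds.

Forward direction. This fails: take r = 3. Then 2r + 9 = 15, which is odd, yet r = 3 is odd, not even.

Converse. Suppose r is even. Since 2 is even, 2r is even for every r, so 2r + 9 has the same parity as 9, which is odd. Hence 2r + 9 is odd.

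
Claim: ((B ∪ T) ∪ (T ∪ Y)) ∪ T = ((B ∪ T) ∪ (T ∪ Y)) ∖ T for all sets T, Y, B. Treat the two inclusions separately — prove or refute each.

The sets are not equal: only the reverse inclusion holds.

(⟹) This inclusion fails. Take T = {1}, Y = ∅, B = ∅; then 1 ∈ ((B ∪ T) ∪ (T ∪ Y)) ∪ T but 1 ∉ ((B ∪ T) ∪ (T ∪ Y)) ∖ T.

(⟸) Let x ∈ ((B ∪ T) ∪ (T ∪ Y)) ∖ T. Then either x ∈ Y and x ∉ T, B; or x ∈ B and x ∉ T, Y; or x ∈ Y ∩ B and x ∉ T. In each case x ∈ ((B ∪ T) ∪ (T ∪ Y)) ∪ T, so ((B ∪ T) ∪ (T ∪ Y)) ∖ T ⊆ ((B ∪ T) ∪ (T ∪ Y)) ∪ T.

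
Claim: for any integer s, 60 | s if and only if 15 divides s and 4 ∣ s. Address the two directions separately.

Both implications hold.

(⟹) If 60 ∣ s, write s = 60q. Since 60 = 4·15, s = 15·(4q), so 15 ∣ s; and since 60 = 15·4, s = 4·(15q), so 4 ∣ s.

(⟸) Suppose 15 ∣ s and 4 ∣ s. Any common multiple of 15 and 4 is a multiple of their lcm; here gcd(15, 4) = 1, so lcm(15, 4) = 15·4 = 60, so 60 ∣ s.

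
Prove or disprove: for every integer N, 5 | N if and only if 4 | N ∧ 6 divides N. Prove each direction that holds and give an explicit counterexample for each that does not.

[⇒] This fails: take N = 5. Certainly 5 ∣ 5, but 4 ∤ 5.

[⇐] This fails: take N = 12. Both 4 ∣ 12 and 6 ∣ 12, yet 12 is not a multiple of 5 (since 12 = 2·5 + 2), so 5 ∤ 12.

Neither direction holds.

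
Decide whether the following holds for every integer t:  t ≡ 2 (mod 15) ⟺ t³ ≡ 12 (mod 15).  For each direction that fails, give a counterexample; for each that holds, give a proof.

(⟹) This fails: take t = 2. Then 2 ≡ 2 (mod 15), but 2³ = 8 ≡ 8 (mod 15), not 12.

(⟸) This fails: take t = 3. Then 3³ = 27 ≡ 12 (mod 15), yet 3 ≡ 3 (mod 15), not 2.

Both directions fail.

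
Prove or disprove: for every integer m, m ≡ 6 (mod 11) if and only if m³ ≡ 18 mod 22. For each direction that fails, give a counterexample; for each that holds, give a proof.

Only the converse holds.

(→) This fails: take m = 17. Then 17 ≡ 6 (mod 11), but 17³ = 4913 ≡ 7 (mod 22), not 18.

(←) Conversely, the residues r modulo 22 with r³ ≡ 18 (mod 22) are exactly {6}, and each is ≡ 6 (mod 11).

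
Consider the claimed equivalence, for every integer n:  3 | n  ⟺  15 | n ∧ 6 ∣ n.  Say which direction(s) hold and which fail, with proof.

Only the converse holds.

Forward direction. This fails: take n = 3. Certainly 3 ∣ 3, but 15 ∤ 3.

Converse. Suppose 15 ∣ n and 6 ∣ n. Any common multiple of 15 and 6 is a multiple of their lcm; here lcm(15, 6) = 15·6/gcd(15, 6) = 90/3 = 30, so 30 ∣ n. Since 3 ∣ 30, it follows that 3 ∣ n.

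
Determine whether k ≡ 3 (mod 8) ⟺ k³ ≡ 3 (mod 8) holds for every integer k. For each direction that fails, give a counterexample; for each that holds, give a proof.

(⇐) Suppose k³ ≡ 3 (mod 8). The only residue r in {0, …, 7} with r³ ≡ 3 (mod 8) is r = 3, so k ≡ 3 (mod 8).

(⇒) Suppose k ≡ 3 (mod 8). Write k = 8j + 3. Then (8j + 3)³ = 512j³ + 576j² + 216j + 27 = 8(64j³ + 72j² + 27j + 3) + 3, so k³ ≡ 3 (mod 8).

The biconditional holds.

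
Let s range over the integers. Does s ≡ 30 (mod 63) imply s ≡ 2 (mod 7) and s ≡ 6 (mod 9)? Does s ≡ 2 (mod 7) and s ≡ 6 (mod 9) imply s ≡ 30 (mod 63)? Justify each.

[⇒] This fails: s = 30 gives 30 ≡ 30 (mod 63) but 30 ≡ 3 (mod 9), so the conjunction on the right does not hold.

[⇐] This fails: s = 51 satisfies both congruences on the right (51 ≡ 2 mod 7 and 51 ≡ 6 mod 9) yet 51 ≡ 51 (mod 63), not 30.

Both directions fail.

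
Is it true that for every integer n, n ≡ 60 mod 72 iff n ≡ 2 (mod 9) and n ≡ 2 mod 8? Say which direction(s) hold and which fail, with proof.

Neither direction holds.

[⇒] This fails: n = 60 gives 60 ≡ 60 (mod 72) but 60 ≡ 6 (mod 9), so the conjunction on the right does not hold.

[⇐] This fails: n = 2 satisfies both congruences on the right (2 ≡ 2 mod 9 and 2 ≡ 2 mod 8) yet 2 ≡ 2 (mod 72), not 60.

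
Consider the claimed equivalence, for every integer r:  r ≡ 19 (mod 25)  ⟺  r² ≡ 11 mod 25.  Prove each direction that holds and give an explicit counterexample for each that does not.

Not equivalent: only (⇒) holds.

(⟹) Suppose r ≡ 19 (mod 25). Write r = 25j + 19. Then (25j + 19)² = 625j² + 950j + 361 = 25(25j² + 38j + 14) + 11, so r² ≡ 11 (mod 25).

(⟸) This fails: take r = 6. Then 6² = 36 ≡ 11 (mod 25), yet 6 ≡ 6 (mod 25), not 19.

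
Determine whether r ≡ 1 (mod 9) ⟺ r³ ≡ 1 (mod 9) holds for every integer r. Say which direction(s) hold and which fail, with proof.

Forward direction. Suppose r ≡ 1 (mod 9). Write r = 9j + 1. Then (9j + 1)³ = 729j³ + 243j² + 27j + 1 = 9(81j³ + 27j² + 3j) + 1, so r³ ≡ 1 (mod 9).

Converse. This fails: take r = 4. Then 4³ = 64 ≡ 1 (mod 9), yet 4 ≡ 4 (mod 9), not 1.

Only the forward implication holds.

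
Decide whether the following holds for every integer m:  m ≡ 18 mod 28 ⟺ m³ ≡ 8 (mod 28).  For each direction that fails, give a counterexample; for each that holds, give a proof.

[⇐] This fails: take m = 2. Then 2³ = 8 ≡ 8 (mod 28), yet 2 ≡ 2 (mod 28), not 18.

[⇒] Suppose m ≡ 18 mod 28. Write m = 28j + 18. Then (28j + 18)³ = 21952j³ + 42336j² + 27216j + 5832 = 28(784j³ + 1512j² + 972j + 208) + 8, so m³ ≡ 8 (mod 28).

Only the forward implication holds.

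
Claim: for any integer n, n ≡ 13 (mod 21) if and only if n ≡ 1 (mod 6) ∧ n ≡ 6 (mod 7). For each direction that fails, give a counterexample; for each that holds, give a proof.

[⇒] This fails: n = 34 gives 34 ≡ 13 (mod 21) but 34 ≡ 4 (mod 6), so the conjunction on the right does not hold.

[⇐] Conversely, if n ≡ 1 (mod 6) and n ≡ 6 (mod 7), then by the Chinese remainder theorem n ≡ 13 (mod 42). Since 13 ≡ 13 (mod 21) and 21 ∣ 42, we get n ≡ 13 (mod 21).

Only the reverse direction holds.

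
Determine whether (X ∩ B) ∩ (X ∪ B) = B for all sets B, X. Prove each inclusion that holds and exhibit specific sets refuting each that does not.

(⟹) Let x ∈ (X ∩ B) ∩ (X ∪ B). Then x ∈ B ∩ X, from which x ∈ B.

(⟸) This inclusion fails. Take B = {1}, X = ∅; then 1 ∈ B but 1 ∉ (X ∩ B) ∩ (X ∪ B).

Only the forward inclusion holds.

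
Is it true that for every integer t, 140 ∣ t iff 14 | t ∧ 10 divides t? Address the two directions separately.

(⇒) If 140 ∣ t, write t = 140q. Since 140 = 10·14, t = 14·(10q), so 14 ∣ t; and since 140 = 14·10, t = 10·(14q), so 10 ∣ t.

(⇐) This fails: take t = 70. Both 14 ∣ 70 and 10 ∣ 70, yet 70 is not a multiple of 140 (since 70 = 0·140 + 70), so 140 ∤ 70.

The forward direction holds; the converse fails.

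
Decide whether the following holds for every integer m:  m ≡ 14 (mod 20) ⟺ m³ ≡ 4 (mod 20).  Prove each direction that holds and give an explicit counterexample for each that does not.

(←) This fails: take m = 4. Then 4³ = 64 ≡ 4 (mod 20), yet 4 ≡ 4 (mod 20), not 14.

(→) Suppose m ≡ 14 (mod 20). Write m = 20j + 14. Then (20j + 14)³ = 8000j³ + 16800j² + 11760j + 2744 = 20(400j³ + 840j² + 588j + 137) + 4, so m³ ≡ 4 (mod 20).

Only the forward direction holds.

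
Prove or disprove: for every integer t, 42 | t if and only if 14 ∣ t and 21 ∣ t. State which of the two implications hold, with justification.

Both directions hold; the statement is true.

(⇐) Suppose 14 ∣ t and 21 ∣ t. Any common multiple of 14 and 21 is a multiple of their lcm; here lcm(14, 21) = 14·21/gcd(14, 21) = 294/7 = 42, so 42 ∣ t.

(⇒) If 42 ∣ t, write t = 42q. Since 42 = 3·14, t = 14·(3q), so 14 ∣ t; and since 42 = 2·21, t = 21·(2q), so 21 ∣ t.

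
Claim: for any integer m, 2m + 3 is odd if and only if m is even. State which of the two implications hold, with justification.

Not equivalent: only (⇐) holds.

(⇒) This fails: take m = 5. Then 2m + 3 = 13, which is odd, yet m = 5 is odd, not even.

(⇐) Suppose m is even. Since 2 is even, 2m is even for every m, so 2m + 3 has the same parity as 3, which is odd. Hence 2m + 3 is odd.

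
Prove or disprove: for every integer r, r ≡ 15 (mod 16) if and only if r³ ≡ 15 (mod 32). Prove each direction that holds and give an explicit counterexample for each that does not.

Not equivalent: only (⇐) holds.

(⇐) The residues r modulo 32 with r³ ≡ 15 (mod 32) are exactly {15}, and each is ≡ 15 (mod 16).

(⇒) This fails: take r = 31. Then 31 ≡ 15 (mod 16), but 31³ = 29791 ≡ 31 (mod 32), not 15.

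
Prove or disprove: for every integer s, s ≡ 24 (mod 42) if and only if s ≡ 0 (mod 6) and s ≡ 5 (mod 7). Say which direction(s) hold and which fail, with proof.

Forward direction. This fails: s = 24 gives 24 ≡ 24 (mod 42) but 24 ≡ 3 (mod 7), so the conjunction on the right does not hold.

Converse. This fails: s = 12 satisfies both congruences on the right (12 ≡ 0 mod 6 and 12 ≡ 5 mod 7) yet 12 ≡ 12 (mod 42), not 24.

Both directions fail.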